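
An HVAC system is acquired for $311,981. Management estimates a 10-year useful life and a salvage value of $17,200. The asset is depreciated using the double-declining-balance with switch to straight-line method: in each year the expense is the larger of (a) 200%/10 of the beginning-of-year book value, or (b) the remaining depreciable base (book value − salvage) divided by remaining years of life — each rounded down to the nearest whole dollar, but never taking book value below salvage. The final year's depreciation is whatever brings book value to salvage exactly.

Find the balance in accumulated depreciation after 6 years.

Depreciable base = $311,981 − $17,200 = $294,781.
Year 1: DB = ⌊$311,981 × 200%/10⌋ = $62,396; SL = ⌊$294,781/10⌋ = $29,478 → take DB $62,396. Book value $249,585.
Year 2: DB = ⌊$249,585 × 200%/10⌋ = $49,917; SL = ⌊$232,385/9⌋ = $25,820 → take DB $49,917. Book value $199,668.
Year 3: DB = ⌊$199,668 × 200%/10⌋ = $39,933; SL = ⌊$182,468/8⌋ = $22,808 → take DB $39,933. Book value $159,735.
Year 4: DB = ⌊$159,735 × 200%/10⌋ = $31,947; SL = ⌊$142,535/7⌋ = $20,362 → take DB $31,947. Book value $127,788.
Year 5: DB = ⌊$127,788 × 200%/10⌋ = $25,557; SL = ⌊$110,588/6⌋ = $18,431 → take DB $25,557. Book value $102,231.
Year 6: DB = ⌊$102,231 × 200%/10⌋ = $20,446; SL = ⌊$85,031/5⌋ = $17,006 → take DB $20,446. Book value $81,785.
Accumulated through year 6 = $311,981 − $81,785 = $230,196.

$230,196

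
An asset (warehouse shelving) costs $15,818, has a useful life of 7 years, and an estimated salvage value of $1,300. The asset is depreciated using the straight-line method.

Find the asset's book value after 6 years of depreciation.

$3,374

Depreciable base = $15,818 − $1,300 = $14,518.
Annual expense = $14,518 / 7 = $2,074.
End of year 1: book value $13,744.
End of year 2: book value $11,670.
End of year 3: book value $9,596.
End of year 4: book value $7,522.
End of year 5: book value $5,448.
End of year 6: book value $3,374.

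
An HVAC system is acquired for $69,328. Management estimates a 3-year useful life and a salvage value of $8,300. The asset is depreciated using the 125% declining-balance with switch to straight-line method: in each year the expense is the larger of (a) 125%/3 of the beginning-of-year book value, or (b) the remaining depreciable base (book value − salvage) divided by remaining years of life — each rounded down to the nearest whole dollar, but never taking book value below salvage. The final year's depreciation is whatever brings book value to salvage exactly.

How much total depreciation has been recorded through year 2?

Depreciable base = $69,328 − $8,300 = $61,028.
Year 1: DB = ⌊$69,328 × 125%/3⌋ = $28,886; SL = ⌊$61,028/3⌋ = $20,342 → take DB $28,886. Book value $40,442.
Year 2: DB = ⌊$40,442 × 125%/3⌋ = $16,850; SL = ⌊$32,142/2⌋ = $16,071 → take DB $16,850. Book value $23,592.
Accumulated through year 2 = $69,328 − $23,592 = $45,736.

$45,736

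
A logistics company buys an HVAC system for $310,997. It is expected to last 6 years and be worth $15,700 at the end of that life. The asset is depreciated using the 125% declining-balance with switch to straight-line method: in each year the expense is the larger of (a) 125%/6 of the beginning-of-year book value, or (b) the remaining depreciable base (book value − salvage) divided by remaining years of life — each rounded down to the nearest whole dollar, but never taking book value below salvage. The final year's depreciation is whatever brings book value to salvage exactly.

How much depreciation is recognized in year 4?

Depreciable base = $310,997 − $15,700 = $295,297.
Year 1: DB = ⌊$310,997 × 125%/6⌋ = $64,791; SL = ⌊$295,297/6⌋ = $49,216 → take DB $64,791. Book value $246,206.
Year 2: DB = ⌊$246,206 × 125%/6⌋ = $51,292; SL = ⌊$230,506/5⌋ = $46,101 → take DB $51,292. Book value $194,914.
Year 3: DB = ⌊$194,914 × 125%/6⌋ = $40,607; SL = ⌊$179,214/4⌋ = $44,803 → take SL $44,803. Book value $150,111.
Year 4: DB = ⌊$150,111 × 125%/6⌋ = $31,273; SL = ⌊$134,411/3⌋ = $44,803 → take SL $44,803. Book value $105,308.

$44,803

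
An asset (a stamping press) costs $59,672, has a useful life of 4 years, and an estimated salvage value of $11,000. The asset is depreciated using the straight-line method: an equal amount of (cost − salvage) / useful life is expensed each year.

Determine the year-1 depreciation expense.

Depreciable base = $59,672 − $11,000 = $48,672.
Annual expense = $48,672 / 4 = $12,168.

$12,168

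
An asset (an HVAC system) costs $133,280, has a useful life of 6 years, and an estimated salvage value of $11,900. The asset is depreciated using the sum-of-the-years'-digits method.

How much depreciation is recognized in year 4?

$17,340

Depreciable base = $133,280 − $11,900 = $121,380.
Sum of the years' digits = 6+5+4+3+2+1 = 21.
Year 1: $121,380 × 6/21 = $34,680. Book value $98,600.
Year 2: $121,380 × 5/21 = $28,900. Book value $69,700.
Year 3: $121,380 × 4/21 = $23,120. Book value $46,580.
Year 4: $121,380 × 3/21 = $17,340. Book value $29,240.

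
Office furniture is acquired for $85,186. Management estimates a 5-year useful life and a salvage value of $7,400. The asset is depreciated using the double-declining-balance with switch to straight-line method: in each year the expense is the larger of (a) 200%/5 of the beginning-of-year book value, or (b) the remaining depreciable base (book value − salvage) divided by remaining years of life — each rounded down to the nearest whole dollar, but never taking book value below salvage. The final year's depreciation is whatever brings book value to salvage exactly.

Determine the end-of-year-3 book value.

$18,401

Depreciable base = $85,186 − $7,400 = $77,786.
Year 1: DB = ⌊$85,186 × 200%/5⌋ = $34,074; SL = ⌊$77,786/5⌋ = $15,557 → take DB $34,074. Book value $51,112.
Year 2: DB = ⌊$51,112 × 200%/5⌋ = $20,444; SL = ⌊$43,712/4⌋ = $10,928 → take DB $20,444. Book value $30,668.
Year 3: DB = ⌊$30,668 × 200%/5⌋ = $12,267; SL = ⌊$23,268/3⌋ = $7,756 → take DB $12,267. Book value $18,401.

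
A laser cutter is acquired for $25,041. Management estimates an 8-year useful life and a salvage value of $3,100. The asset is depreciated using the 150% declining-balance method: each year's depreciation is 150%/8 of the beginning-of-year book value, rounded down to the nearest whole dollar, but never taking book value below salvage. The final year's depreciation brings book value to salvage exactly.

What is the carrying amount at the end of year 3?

Depreciable base = $25,041 − $3,100 = $21,941.
Year 1: ⌊$25,041 × 150%/8⌋ = $4,695. Book value $20,346.
Year 2: ⌊$20,346 × 150%/8⌋ = $3,814. Book value $16,532.
Year 3: ⌊$16,532 × 150%/8⌋ = $3,099. Book value $13,433.

$13,433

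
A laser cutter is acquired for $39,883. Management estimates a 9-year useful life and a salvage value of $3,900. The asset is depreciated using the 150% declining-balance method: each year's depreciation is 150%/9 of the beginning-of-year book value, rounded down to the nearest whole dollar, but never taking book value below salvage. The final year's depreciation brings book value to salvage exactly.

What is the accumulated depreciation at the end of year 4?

Depreciable base = $39,883 − $3,900 = $35,983.
Year 1: ⌊$39,883 × 150%/9⌋ = $6,647. Book value $33,236.
Year 2: ⌊$33,236 × 150%/9⌋ = $5,539. Book value $27,697.
Year 3: ⌊$27,697 × 150%/9⌋ = $4,616. Book value $23,081.
Year 4: ⌊$23,081 × 150%/9⌋ = $3,846. Book value $19,235.
Accumulated through year 4 = $39,883 − $19,235 = $20,648.

$20,648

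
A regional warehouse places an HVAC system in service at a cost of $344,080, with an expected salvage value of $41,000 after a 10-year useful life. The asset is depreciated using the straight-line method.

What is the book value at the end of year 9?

$71,308

Depreciable base = $344,080 − $41,000 = $303,080.
Annual expense = $303,080 / 10 = $30,308.
End of year 1: book value $313,772.
End of year 2: book value $283,464.
End of year 3: book value $253,156.
End of year 4: book value $222,848.
End of year 5: book value $192,540.
End of year 6: book value $162,232.
End of year 7: book value $131,924.
End of year 8: book value $101,616.
End of year 9: book value $71,308.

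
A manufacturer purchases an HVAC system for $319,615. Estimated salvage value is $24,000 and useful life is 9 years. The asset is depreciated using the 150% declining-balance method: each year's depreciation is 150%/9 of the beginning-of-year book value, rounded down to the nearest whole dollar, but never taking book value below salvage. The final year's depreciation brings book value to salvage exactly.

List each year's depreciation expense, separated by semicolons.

Depreciable base = $319,615 − $24,000 = $295,615.
Year 1: ⌊$319,615 × 150%/9⌋ = $53,269. Book value $266,346.
Year 2: ⌊$266,346 × 150%/9⌋ = $44,391. Book value $221,955.
Year 3: ⌊$221,955 × 150%/9⌋ = $36,992. Book value $184,963.
Year 4: ⌊$184,963 × 150%/9⌋ = $30,827. Book value $154,136.
Year 5: ⌊$154,136 × 150%/9⌋ = $25,689. Book value $128,447.
Year 6: ⌊$128,447 × 150%/9⌋ = $21,407. Book value $107,040.
Year 7: ⌊$107,040 × 150%/9⌋ = $17,840. Book value $89,200.
Year 8: ⌊$89,200 × 150%/9⌋ = $14,866. Book value $74,334.
Year 9 (final): $74,334 − $24,000 = $50,334. Book value $24,000.

$53,269; $44,391; $36,992; $30,827; $25,689; $21,407; $17,840; $14,866; $50,334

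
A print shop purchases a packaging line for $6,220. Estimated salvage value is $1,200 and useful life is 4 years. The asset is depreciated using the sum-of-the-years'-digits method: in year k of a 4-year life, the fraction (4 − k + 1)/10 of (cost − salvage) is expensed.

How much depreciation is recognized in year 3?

Depreciable base = $6,220 − $1,200 = $5,020.
Sum of the years' digits = 4+3+2+1 = 10.
Year 1: $5,020 × 4/10 = $2,008. Book value $4,212.
Year 2: $5,020 × 3/10 = $1,506. Book value $2,706.
Year 3: $5,020 × 2/10 = $1,004. Book value $1,702.

$1,004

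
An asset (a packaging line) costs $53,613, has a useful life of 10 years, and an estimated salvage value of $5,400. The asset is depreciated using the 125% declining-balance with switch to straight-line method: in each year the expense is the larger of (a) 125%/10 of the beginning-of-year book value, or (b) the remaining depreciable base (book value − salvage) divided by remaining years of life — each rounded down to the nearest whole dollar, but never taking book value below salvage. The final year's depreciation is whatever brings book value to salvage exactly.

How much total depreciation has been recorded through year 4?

Depreciable base = $53,613 − $5,400 = $48,213.
Year 1: DB = ⌊$53,613 × 125%/10⌋ = $6,701; SL = ⌊$48,213/10⌋ = $4,821 → take DB $6,701. Book value $46,912.
Year 2: DB = ⌊$46,912 × 125%/10⌋ = $5,864; SL = ⌊$41,512/9⌋ = $4,612 → take DB $5,864. Book value $41,048.
Year 3: DB = ⌊$41,048 × 125%/10⌋ = $5,131; SL = ⌊$35,648/8⌋ = $4,456 → take DB $5,131. Book value $35,917.
Year 4: DB = ⌊$35,917 × 125%/10⌋ = $4,489; SL = ⌊$30,517/7⌋ = $4,359 → take DB $4,489. Book value $31,428.
Accumulated through year 4 = $53,613 − $31,428 = $22,185.

$22,185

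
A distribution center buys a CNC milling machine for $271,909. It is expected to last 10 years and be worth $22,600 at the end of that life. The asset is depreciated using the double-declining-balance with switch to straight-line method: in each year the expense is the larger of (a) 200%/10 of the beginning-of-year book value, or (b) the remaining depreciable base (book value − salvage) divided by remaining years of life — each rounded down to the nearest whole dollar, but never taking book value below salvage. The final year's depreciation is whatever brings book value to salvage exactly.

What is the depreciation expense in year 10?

Depreciable base = $271,909 − $22,600 = $249,309.
Year 1: DB = ⌊$271,909 × 200%/10⌋ = $54,381; SL = ⌊$249,309/10⌋ = $24,930 → take DB $54,381. Book value $217,528.
Year 2: DB = ⌊$217,528 × 200%/10⌋ = $43,505; SL = ⌊$194,928/9⌋ = $21,658 → take DB $43,505. Book value $174,023.
Year 3: DB = ⌊$174,023 × 200%/10⌋ = $34,804; SL = ⌊$151,423/8⌋ = $18,927 → take DB $34,804. Book value $139,219.
Year 4: DB = ⌊$139,219 × 200%/10⌋ = $27,843; SL = ⌊$116,619/7⌋ = $16,659 → take DB $27,843. Book value $111,376.
Year 5: DB = ⌊$111,376 × 200%/10⌋ = $22,275; SL = ⌊$88,776/6⌋ = $14,796 → take DB $22,275. Book value $89,101.
Year 6: DB = ⌊$89,101 × 200%/10⌋ = $17,820; SL = ⌊$66,501/5⌋ = $13,300 → take DB $17,820. Book value $71,281.
Year 7: DB = ⌊$71,281 × 200%/10⌋ = $14,256; SL = ⌊$48,681/4⌋ = $12,170 → take DB $14,256. Book value $57,025.
Year 8: DB = ⌊$57,025 × 200%/10⌋ = $11,405; SL = ⌊$34,425/3⌋ = $11,475 → take SL $11,475. Book value $45,550.
Year 9: DB = ⌊$45,550 × 200%/10⌋ = $9,110; SL = ⌊$22,950/2⌋ = $11,475 → take SL $11,475. Book value $34,075.
Year 10 (final): $34,075 − $22,600 = $11,475. Book value $22,600.

$11,475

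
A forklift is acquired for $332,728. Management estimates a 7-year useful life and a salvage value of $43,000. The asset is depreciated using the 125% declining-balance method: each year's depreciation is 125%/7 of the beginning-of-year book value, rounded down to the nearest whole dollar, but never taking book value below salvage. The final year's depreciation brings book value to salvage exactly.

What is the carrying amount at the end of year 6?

Depreciable base = $332,728 − $43,000 = $289,728.
Year 1: ⌊$332,728 × 125%/7⌋ = $59,415. Book value $273,313.
Year 2: ⌊$273,313 × 125%/7⌋ = $48,805. Book value $224,508.
Year 3: ⌊$224,508 × 125%/7⌋ = $40,090. Book value $184,418.
Year 4: ⌊$184,418 × 125%/7⌋ = $32,931. Book value $151,487.
Year 5: ⌊$151,487 × 125%/7⌋ = $27,051. Book value $124,436.
Year 6: ⌊$124,436 × 125%/7⌋ = $22,220. Book value $102,216.

$102,216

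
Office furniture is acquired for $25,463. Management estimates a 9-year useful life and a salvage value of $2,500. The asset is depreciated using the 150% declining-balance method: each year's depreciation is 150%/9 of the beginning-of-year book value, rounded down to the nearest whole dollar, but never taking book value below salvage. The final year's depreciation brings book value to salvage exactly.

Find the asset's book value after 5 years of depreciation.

$10,235

Depreciable base = $25,463 − $2,500 = $22,963.
Year 1: ⌊$25,463 × 150%/9⌋ = $4,243. Book value $21,220.
Year 2: ⌊$21,220 × 150%/9⌋ = $3,536. Book value $17,684.
Year 3: ⌊$17,684 × 150%/9⌋ = $2,947. Book value $14,737.
Year 4: ⌊$14,737 × 150%/9⌋ = $2,456. Book value $12,281.
Year 5: ⌊$12,281 × 150%/9⌋ = $2,046. Book value $10,235.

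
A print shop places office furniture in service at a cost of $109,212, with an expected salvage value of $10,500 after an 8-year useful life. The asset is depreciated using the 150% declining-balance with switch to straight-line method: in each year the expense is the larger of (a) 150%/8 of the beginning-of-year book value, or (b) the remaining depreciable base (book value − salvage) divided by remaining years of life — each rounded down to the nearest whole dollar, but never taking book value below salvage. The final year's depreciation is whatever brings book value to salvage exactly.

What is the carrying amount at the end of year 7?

Depreciable base = $109,212 − $10,500 = $98,712.
Year 1: DB = ⌊$109,212 × 150%/8⌋ = $20,477; SL = ⌊$98,712/8⌋ = $12,339 → take DB $20,477. Book value $88,735.
Year 2: DB = ⌊$88,735 × 150%/8⌋ = $16,637; SL = ⌊$78,235/7⌋ = $11,176 → take DB $16,637. Book value $72,098.
Year 3: DB = ⌊$72,098 × 150%/8⌋ = $13,518; SL = ⌊$61,598/6⌋ = $10,266 → take DB $13,518. Book value $58,580.
Year 4: DB = ⌊$58,580 × 150%/8⌋ = $10,983; SL = ⌊$48,080/5⌋ = $9,616 → take DB $10,983. Book value $47,597.
Year 5: DB = ⌊$47,597 × 150%/8⌋ = $8,924; SL = ⌊$37,097/4⌋ = $9,274 → take SL $9,274. Book value $38,323.
Year 6: DB = ⌊$38,323 × 150%/8⌋ = $7,185; SL = ⌊$27,823/3⌋ = $9,274 → take SL $9,274. Book value $29,049.
Year 7: DB = ⌊$29,049 × 150%/8⌋ = $5,446; SL = ⌊$18,549/2⌋ = $9,274 → take SL $9,274. Book value $19,775.

$19,775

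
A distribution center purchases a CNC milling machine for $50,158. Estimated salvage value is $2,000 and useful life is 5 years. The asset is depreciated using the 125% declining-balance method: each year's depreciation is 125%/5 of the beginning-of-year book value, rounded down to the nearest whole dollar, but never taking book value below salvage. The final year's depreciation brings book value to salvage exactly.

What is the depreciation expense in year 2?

Depreciable base = $50,158 − $2,000 = $48,158.
Year 1: ⌊$50,158 × 125%/5⌋ = $12,539. Book value $37,619.
Year 2: ⌊$37,619 × 125%/5⌋ = $9,404. Book value $28,215.

$9,404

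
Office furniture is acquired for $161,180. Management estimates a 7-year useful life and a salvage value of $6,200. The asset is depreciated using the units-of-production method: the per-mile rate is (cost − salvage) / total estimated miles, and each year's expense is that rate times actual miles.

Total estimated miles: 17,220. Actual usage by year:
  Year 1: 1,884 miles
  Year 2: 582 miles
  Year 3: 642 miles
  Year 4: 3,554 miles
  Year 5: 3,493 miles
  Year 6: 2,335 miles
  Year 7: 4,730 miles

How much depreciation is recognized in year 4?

$31,986

Depreciable base = $161,180 − $6,200 = $154,980.
Rate = $154,980 / 17,220 miles = $9 per mile.
Year 1: 1,884 × $9 = $16,956. Book value $144,224.
Year 2: 582 × $9 = $5,238. Book value $138,986.
Year 3: 642 × $9 = $5,778. Book value $133,208.
Year 4: 3,554 × $9 = $31,986. Book value $101,222.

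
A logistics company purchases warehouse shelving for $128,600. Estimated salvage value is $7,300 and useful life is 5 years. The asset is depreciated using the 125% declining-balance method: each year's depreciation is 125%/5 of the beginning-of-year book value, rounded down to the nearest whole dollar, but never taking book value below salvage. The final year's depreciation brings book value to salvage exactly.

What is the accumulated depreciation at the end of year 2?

Depreciable base = $128,600 − $7,300 = $121,300.
Year 1: ⌊$128,600 × 125%/5⌋ = $32,150. Book value $96,450.
Year 2: ⌊$96,450 × 125%/5⌋ = $24,112. Book value $72,338.
Accumulated through year 2 = $128,600 − $72,338 = $56,262.

$56,262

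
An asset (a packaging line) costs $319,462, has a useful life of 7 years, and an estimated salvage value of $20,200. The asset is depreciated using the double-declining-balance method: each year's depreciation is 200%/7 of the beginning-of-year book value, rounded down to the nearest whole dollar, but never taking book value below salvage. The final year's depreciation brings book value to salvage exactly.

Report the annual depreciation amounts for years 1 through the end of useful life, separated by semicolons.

Depreciable base = $319,462 − $20,200 = $299,262.
Year 1: ⌊$319,462 × 200%/7⌋ = $91,274. Book value $228,188.
Year 2: ⌊$228,188 × 200%/7⌋ = $65,196. Book value $162,992.
Year 3: ⌊$162,992 × 200%/7⌋ = $46,569. Book value $116,423.
Year 4: ⌊$116,423 × 200%/7⌋ = $33,263. Book value $83,160.
Year 5: ⌊$83,160 × 200%/7⌋ = $23,760. Book value $59,400.
Year 6: ⌊$59,400 × 200%/7⌋ = $16,971. Book value $42,429.
Year 7 (final): $42,429 − $20,200 = $22,229. Book value $20,200.

$91,274; $65,196; $46,569; $33,263; $23,760; $16,971; $22,229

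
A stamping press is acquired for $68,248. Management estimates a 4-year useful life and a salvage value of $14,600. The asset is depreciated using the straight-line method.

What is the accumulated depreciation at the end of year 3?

Depreciable base = $68,248 − $14,600 = $53,648.
Annual expense = $53,648 / 4 = $13,412.
End of year 1: book value $54,836.
End of year 2: book value $41,424.
End of year 3: book value $28,012.
Accumulated through year 3 = $68,248 − $28,012 = $40,236.

$40,236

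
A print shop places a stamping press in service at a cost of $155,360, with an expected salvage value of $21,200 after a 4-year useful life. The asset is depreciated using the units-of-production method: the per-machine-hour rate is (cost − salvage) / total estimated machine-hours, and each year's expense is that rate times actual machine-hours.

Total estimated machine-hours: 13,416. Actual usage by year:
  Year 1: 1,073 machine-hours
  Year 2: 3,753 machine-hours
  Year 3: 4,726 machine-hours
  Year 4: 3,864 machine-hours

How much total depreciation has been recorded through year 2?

Depreciable base = $155,360 − $21,200 = $134,160.
Rate = $134,160 / 13,416 machine-hours = $10 per machine-hour.
Year 1: 1,073 × $10 = $10,730. Book value $144,630.
Year 2: 3,753 × $10 = $37,530. Book value $107,100.
Accumulated through year 2 = $155,360 − $107,100 = $48,260.

$48,260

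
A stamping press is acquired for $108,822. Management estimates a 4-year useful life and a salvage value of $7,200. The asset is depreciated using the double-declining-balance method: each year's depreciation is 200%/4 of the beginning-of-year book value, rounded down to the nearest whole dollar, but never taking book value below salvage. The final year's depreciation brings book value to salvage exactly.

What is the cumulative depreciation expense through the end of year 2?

$81,616

Depreciable base = $108,822 − $7,200 = $101,622.
Year 1: ⌊$108,822 × 200%/4⌋ = $54,411. Book value $54,411.
Year 2: ⌊$54,411 × 200%/4⌋ = $27,205. Book value $27,206.
Accumulated through year 2 = $108,822 − $27,206 = $81,616.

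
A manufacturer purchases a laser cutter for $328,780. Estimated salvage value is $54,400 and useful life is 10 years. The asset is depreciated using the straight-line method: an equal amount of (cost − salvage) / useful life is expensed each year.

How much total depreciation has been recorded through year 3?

Depreciable base = $328,780 − $54,400 = $274,380.
Annual expense = $274,380 / 10 = $27,438.
End of year 1: book value $301,342.
End of year 2: book value $273,904.
End of year 3: book value $246,466.
Accumulated through year 3 = $328,780 − $246,466 = $82,314.

$82,314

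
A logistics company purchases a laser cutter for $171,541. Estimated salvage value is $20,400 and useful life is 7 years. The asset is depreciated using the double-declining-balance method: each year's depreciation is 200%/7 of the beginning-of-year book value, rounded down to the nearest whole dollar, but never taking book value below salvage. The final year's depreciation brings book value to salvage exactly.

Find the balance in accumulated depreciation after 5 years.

Depreciable base = $171,541 − $20,400 = $151,141.
Year 1: ⌊$171,541 × 200%/7⌋ = $49,011. Book value $122,530.
Year 2: ⌊$122,530 × 200%/7⌋ = $35,008. Book value $87,522.
Year 3: ⌊$87,522 × 200%/7⌋ = $25,006. Book value $62,516.
Year 4: ⌊$62,516 × 200%/7⌋ = $17,861. Book value $44,655.
Year 5: ⌊$44,655 × 200%/7⌋ = $12,758. Book value $31,897.
Accumulated through year 5 = $171,541 − $31,897 = $139,644.

$139,644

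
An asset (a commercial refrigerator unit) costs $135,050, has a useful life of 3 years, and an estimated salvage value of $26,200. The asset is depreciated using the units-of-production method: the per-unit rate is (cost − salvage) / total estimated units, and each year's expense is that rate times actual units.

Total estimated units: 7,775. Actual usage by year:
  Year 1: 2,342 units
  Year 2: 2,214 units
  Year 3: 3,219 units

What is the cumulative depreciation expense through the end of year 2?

$63,784

Depreciable base = $135,050 − $26,200 = $108,850.
Rate = $108,850 / 7,775 units = $14 per unit.
Year 1: 2,342 × $14 = $32,788. Book value $102,262.
Year 2: 2,214 × $14 = $30,996. Book value $71,266.
Accumulated through year 2 = $135,050 − $71,266 = $63,784.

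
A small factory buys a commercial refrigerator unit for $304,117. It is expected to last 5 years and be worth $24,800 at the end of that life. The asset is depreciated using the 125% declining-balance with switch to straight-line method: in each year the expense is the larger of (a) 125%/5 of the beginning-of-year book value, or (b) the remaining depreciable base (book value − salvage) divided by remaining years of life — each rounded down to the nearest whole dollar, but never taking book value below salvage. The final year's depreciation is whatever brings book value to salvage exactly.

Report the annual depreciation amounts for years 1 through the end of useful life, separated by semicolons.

Depreciable base = $304,117 − $24,800 = $279,317.
Year 1: DB = ⌊$304,117 × 125%/5⌋ = $76,029; SL = ⌊$279,317/5⌋ = $55,863 → take DB $76,029. Book value $228,088.
Year 2: DB = ⌊$228,088 × 125%/5⌋ = $57,022; SL = ⌊$203,288/4⌋ = $50,822 → take DB $57,022. Book value $171,066.
Year 3: DB = ⌊$171,066 × 125%/5⌋ = $42,766; SL = ⌊$146,266/3⌋ = $48,755 → take SL $48,755. Book value $122,311.
Year 4: DB = ⌊$122,311 × 125%/5⌋ = $30,577; SL = ⌊$97,511/2⌋ = $48,755 → take SL $48,755. Book value $73,556.
Year 5 (final): $73,556 − $24,800 = $48,756. Book value $24,800.

$76,029; $57,022; $48,755; $48,755; $48,756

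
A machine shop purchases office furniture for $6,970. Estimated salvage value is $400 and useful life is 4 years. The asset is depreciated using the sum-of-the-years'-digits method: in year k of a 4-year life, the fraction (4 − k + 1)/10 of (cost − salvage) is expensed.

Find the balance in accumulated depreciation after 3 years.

$5,913

Depreciable base = $6,970 − $400 = $6,570.
Sum of the years' digits = 4+3+2+1 = 10.
Year 1: $6,570 × 4/10 = $2,628. Book value $4,342.
Year 2: $6,570 × 3/10 = $1,971. Book value $2,371.
Year 3: $6,570 × 2/10 = $1,314. Book value $1,057.
Accumulated through year 3 = $6,970 − $1,057 = $5,913.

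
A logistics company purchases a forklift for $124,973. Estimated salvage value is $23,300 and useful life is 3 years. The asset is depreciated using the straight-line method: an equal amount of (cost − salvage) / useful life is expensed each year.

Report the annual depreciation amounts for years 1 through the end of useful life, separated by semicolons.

$33,891; $33,891; $33,891

Depreciable base = $124,973 − $23,300 = $101,673.
Annual expense = $101,673 / 3 = $33,891.
End of year 1: book value $91,082.
End of year 2: book value $57,191.
End of year 3: book value $23,300.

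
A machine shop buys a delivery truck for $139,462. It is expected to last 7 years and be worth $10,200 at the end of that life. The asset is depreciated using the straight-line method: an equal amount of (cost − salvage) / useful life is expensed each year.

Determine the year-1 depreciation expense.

Depreciable base = $139,462 − $10,200 = $129,262.
Annual expense = $129,262 / 7 = $18,466.

$18,466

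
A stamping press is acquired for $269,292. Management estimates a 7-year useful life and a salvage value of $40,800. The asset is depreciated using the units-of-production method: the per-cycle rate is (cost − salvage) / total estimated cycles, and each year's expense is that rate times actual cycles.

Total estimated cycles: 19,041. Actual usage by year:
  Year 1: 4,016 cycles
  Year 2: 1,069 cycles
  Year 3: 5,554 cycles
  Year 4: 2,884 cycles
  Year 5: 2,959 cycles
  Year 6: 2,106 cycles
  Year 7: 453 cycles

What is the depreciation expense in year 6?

$25,272

Depreciable base = $269,292 − $40,800 = $228,492.
Rate = $228,492 / 19,041 cycles = $12 per cycle.
Year 1: 4,016 × $12 = $48,192. Book value $221,100.
Year 2: 1,069 × $12 = $12,828. Book value $208,272.
Year 3: 5,554 × $12 = $66,648. Book value $141,624.
Year 4: 2,884 × $12 = $34,608. Book value $107,016.
Year 5: 2,959 × $12 = $35,508. Book value $71,508.
Year 6: 2,106 × $12 = $25,272. Book value $46,236.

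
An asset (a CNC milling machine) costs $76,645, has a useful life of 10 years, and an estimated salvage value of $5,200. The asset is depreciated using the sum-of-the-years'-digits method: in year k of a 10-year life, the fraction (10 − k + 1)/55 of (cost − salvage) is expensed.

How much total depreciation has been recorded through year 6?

$58,455

Depreciable base = $76,645 − $5,200 = $71,445.
Sum of the years' digits = 10+9+8+7+6+5+4+3+2+1 = 55.
Year 1: $71,445 × 10/55 = $12,990. Book value $63,655.
Year 2: $71,445 × 9/55 = $11,691. Book value $51,964.
Year 3: $71,445 × 8/55 = $10,392. Book value $41,572.
Year 4: $71,445 × 7/55 = $9,093. Book value $32,479.
Year 5: $71,445 × 6/55 = $7,794. Book value $24,685.
Year 6: $71,445 × 5/55 = $6,495. Book value $18,190.
Accumulated through year 6 = $76,645 − $18,190 = $58,455.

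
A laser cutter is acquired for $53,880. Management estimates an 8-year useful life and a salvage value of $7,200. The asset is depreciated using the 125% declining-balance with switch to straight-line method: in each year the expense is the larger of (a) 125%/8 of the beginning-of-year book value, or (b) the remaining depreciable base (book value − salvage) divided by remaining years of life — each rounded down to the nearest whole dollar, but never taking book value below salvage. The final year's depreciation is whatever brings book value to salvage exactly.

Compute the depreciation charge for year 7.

Depreciable base = $53,880 − $7,200 = $46,680.
Year 1: DB = ⌊$53,880 × 125%/8⌋ = $8,418; SL = ⌊$46,680/8⌋ = $5,835 → take DB $8,418. Book value $45,462.
Year 2: DB = ⌊$45,462 × 125%/8⌋ = $7,103; SL = ⌊$38,262/7⌋ = $5,466 → take DB $7,103. Book value $38,359.
Year 3: DB = ⌊$38,359 × 125%/8⌋ = $5,993; SL = ⌊$31,159/6⌋ = $5,193 → take DB $5,993. Book value $32,366.
Year 4: DB = ⌊$32,366 × 125%/8⌋ = $5,057; SL = ⌊$25,166/5⌋ = $5,033 → take DB $5,057. Book value $27,309.
Year 5: DB = ⌊$27,309 × 125%/8⌋ = $4,267; SL = ⌊$20,109/4⌋ = $5,027 → take SL $5,027. Book value $22,282.
Year 6: DB = ⌊$22,282 × 125%/8⌋ = $3,481; SL = ⌊$15,082/3⌋ = $5,027 → take SL $5,027. Book value $17,255.
Year 7: DB = ⌊$17,255 × 125%/8⌋ = $2,696; SL = ⌊$10,055/2⌋ = $5,027 → take SL $5,027. Book value $12,228.

$5,027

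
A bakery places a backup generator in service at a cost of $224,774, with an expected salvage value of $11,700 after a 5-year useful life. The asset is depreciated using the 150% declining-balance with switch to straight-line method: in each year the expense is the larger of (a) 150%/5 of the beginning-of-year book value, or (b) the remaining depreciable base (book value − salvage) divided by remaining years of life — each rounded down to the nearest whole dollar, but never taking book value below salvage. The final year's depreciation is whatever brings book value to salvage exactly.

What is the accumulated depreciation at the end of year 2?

Depreciable base = $224,774 − $11,700 = $213,074.
Year 1: DB = ⌊$224,774 × 150%/5⌋ = $67,432; SL = ⌊$213,074/5⌋ = $42,614 → take DB $67,432. Book value $157,342.
Year 2: DB = ⌊$157,342 × 150%/5⌋ = $47,202; SL = ⌊$145,642/4⌋ = $36,410 → take DB $47,202. Book value $110,140.
Accumulated through year 2 = $224,774 − $110,140 = $114,634.

$114,634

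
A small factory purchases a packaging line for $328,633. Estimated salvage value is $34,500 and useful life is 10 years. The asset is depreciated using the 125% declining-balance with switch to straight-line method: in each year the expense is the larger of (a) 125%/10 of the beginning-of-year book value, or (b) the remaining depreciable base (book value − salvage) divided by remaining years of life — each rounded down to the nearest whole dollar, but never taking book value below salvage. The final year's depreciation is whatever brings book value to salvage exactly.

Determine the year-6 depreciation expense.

Depreciable base = $328,633 − $34,500 = $294,133.
Year 1: DB = ⌊$328,633 × 125%/10⌋ = $41,079; SL = ⌊$294,133/10⌋ = $29,413 → take DB $41,079. Book value $287,554.
Year 2: DB = ⌊$287,554 × 125%/10⌋ = $35,944; SL = ⌊$253,054/9⌋ = $28,117 → take DB $35,944. Book value $251,610.
Year 3: DB = ⌊$251,610 × 125%/10⌋ = $31,451; SL = ⌊$217,110/8⌋ = $27,138 → take DB $31,451. Book value $220,159.
Year 4: DB = ⌊$220,159 × 125%/10⌋ = $27,519; SL = ⌊$185,659/7⌋ = $26,522 → take DB $27,519. Book value $192,640.
Year 5: DB = ⌊$192,640 × 125%/10⌋ = $24,080; SL = ⌊$158,140/6⌋ = $26,356 → take SL $26,356. Book value $166,284.
Year 6: DB = ⌊$166,284 × 125%/10⌋ = $20,785; SL = ⌊$131,784/5⌋ = $26,356 → take SL $26,356. Book value $139,928.

$26,356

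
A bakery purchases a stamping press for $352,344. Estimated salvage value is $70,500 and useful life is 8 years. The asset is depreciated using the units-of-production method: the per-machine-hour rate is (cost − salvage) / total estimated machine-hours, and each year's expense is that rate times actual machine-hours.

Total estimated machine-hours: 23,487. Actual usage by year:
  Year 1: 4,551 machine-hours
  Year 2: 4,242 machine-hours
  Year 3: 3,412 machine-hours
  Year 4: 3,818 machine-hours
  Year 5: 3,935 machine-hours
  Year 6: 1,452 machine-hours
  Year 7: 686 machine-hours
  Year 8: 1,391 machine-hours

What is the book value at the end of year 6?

$95,424

Depreciable base = $352,344 − $70,500 = $281,844.
Rate = $281,844 / 23,487 machine-hours = $12 per machine-hour.
Year 1: 4,551 × $12 = $54,612. Book value $297,732.
Year 2: 4,242 × $12 = $50,904. Book value $246,828.
Year 3: 3,412 × $12 = $40,944. Book value $205,884.
Year 4: 3,818 × $12 = $45,816. Book value $160,068.
Year 5: 3,935 × $12 = $47,220. Book value $112,848.
Year 6: 1,452 × $12 = $17,424. Book value $95,424.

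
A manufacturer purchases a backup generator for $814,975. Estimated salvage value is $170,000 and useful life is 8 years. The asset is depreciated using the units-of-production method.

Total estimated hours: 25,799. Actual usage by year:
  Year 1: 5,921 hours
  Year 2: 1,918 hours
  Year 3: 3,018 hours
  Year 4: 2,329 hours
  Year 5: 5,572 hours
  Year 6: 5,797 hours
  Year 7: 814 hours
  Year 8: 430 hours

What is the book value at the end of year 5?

Depreciable base = $814,975 − $170,000 = $644,975.
Rate = $644,975 / 25,799 hours = $25 per hour.
Year 1: 5,921 × $25 = $148,025. Book value $666,950.
Year 2: 1,918 × $25 = $47,950. Book value $619,000.
Year 3: 3,018 × $25 = $75,450. Book value $543,550.
Year 4: 2,329 × $25 = $58,225. Book value $485,325.
Year 5: 5,572 × $25 = $139,300. Book value $346,025.

$346,025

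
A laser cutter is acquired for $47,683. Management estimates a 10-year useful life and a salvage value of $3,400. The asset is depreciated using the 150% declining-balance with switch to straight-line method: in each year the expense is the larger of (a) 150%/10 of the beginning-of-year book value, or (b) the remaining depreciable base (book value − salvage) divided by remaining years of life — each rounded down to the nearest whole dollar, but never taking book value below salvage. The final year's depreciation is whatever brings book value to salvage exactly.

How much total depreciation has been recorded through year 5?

$26,523

Depreciable base = $47,683 − $3,400 = $44,283.
Year 1: DB = ⌊$47,683 × 150%/10⌋ = $7,152; SL = ⌊$44,283/10⌋ = $4,428 → take DB $7,152. Book value $40,531.
Year 2: DB = ⌊$40,531 × 150%/10⌋ = $6,079; SL = ⌊$37,131/9⌋ = $4,125 → take DB $6,079. Book value $34,452.
Year 3: DB = ⌊$34,452 × 150%/10⌋ = $5,167; SL = ⌊$31,052/8⌋ = $3,881 → take DB $5,167. Book value $29,285.
Year 4: DB = ⌊$29,285 × 150%/10⌋ = $4,392; SL = ⌊$25,885/7⌋ = $3,697 → take DB $4,392. Book value $24,893.
Year 5: DB = ⌊$24,893 × 150%/10⌋ = $3,733; SL = ⌊$21,493/6⌋ = $3,582 → take DB $3,733. Book value $21,160.
Accumulated through year 5 = $47,683 − $21,160 = $26,523.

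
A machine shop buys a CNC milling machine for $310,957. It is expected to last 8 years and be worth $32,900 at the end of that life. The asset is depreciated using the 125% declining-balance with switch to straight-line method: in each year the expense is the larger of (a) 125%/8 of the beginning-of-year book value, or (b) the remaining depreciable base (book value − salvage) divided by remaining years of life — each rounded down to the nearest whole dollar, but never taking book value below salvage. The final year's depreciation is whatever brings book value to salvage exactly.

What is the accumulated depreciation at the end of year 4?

Depreciable base = $310,957 − $32,900 = $278,057.
Year 1: DB = ⌊$310,957 × 125%/8⌋ = $48,587; SL = ⌊$278,057/8⌋ = $34,757 → take DB $48,587. Book value $262,370.
Year 2: DB = ⌊$262,370 × 125%/8⌋ = $40,995; SL = ⌊$229,470/7⌋ = $32,781 → take DB $40,995. Book value $221,375.
Year 3: DB = ⌊$221,375 × 125%/8⌋ = $34,589; SL = ⌊$188,475/6⌋ = $31,412 → take DB $34,589. Book value $186,786.
Year 4: DB = ⌊$186,786 × 125%/8⌋ = $29,185; SL = ⌊$153,886/5⌋ = $30,777 → take SL $30,777. Book value $156,009.
Accumulated through year 4 = $310,957 − $156,009 = $154,948.

$154,948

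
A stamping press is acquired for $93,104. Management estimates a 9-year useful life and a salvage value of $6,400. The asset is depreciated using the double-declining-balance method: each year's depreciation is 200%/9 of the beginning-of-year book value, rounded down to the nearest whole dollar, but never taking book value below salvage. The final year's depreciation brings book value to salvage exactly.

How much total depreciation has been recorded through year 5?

Depreciable base = $93,104 − $6,400 = $86,704.
Year 1: ⌊$93,104 × 200%/9⌋ = $20,689. Book value $72,415.
Year 2: ⌊$72,415 × 200%/9⌋ = $16,092. Book value $56,323.
Year 3: ⌊$56,323 × 200%/9⌋ = $12,516. Book value $43,807.
Year 4: ⌊$43,807 × 200%/9⌋ = $9,734. Book value $34,073.
Year 5: ⌊$34,073 × 200%/9⌋ = $7,571. Book value $26,502.
Accumulated through year 5 = $93,104 − $26,502 = $66,602.

$66,602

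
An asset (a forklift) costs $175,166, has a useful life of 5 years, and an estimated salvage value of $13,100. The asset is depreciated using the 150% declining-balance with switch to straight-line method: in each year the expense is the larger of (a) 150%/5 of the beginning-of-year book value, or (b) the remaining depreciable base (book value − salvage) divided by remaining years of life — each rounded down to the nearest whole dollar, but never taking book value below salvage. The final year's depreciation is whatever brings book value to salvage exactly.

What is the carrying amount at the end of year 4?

Depreciable base = $175,166 − $13,100 = $162,066.
Year 1: DB = ⌊$175,166 × 150%/5⌋ = $52,549; SL = ⌊$162,066/5⌋ = $32,413 → take DB $52,549. Book value $122,617.
Year 2: DB = ⌊$122,617 × 150%/5⌋ = $36,785; SL = ⌊$109,517/4⌋ = $27,379 → take DB $36,785. Book value $85,832.
Year 3: DB = ⌊$85,832 × 150%/5⌋ = $25,749; SL = ⌊$72,732/3⌋ = $24,244 → take DB $25,749. Book value $60,083.
Year 4: DB = ⌊$60,083 × 150%/5⌋ = $18,024; SL = ⌊$46,983/2⌋ = $23,491 → take SL $23,491. Book value $36,592.

$36,592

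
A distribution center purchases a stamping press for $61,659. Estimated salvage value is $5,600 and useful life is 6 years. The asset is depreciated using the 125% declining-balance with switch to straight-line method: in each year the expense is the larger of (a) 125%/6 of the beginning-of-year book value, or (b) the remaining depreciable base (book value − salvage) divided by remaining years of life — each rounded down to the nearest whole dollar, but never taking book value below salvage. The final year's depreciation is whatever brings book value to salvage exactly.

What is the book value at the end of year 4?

Depreciable base = $61,659 − $5,600 = $56,059.
Year 1: DB = ⌊$61,659 × 125%/6⌋ = $12,845; SL = ⌊$56,059/6⌋ = $9,343 → take DB $12,845. Book value $48,814.
Year 2: DB = ⌊$48,814 × 125%/6⌋ = $10,169; SL = ⌊$43,214/5⌋ = $8,642 → take DB $10,169. Book value $38,645.
Year 3: DB = ⌊$38,645 × 125%/6⌋ = $8,051; SL = ⌊$33,045/4⌋ = $8,261 → take SL $8,261. Book value $30,384.
Year 4: DB = ⌊$30,384 × 125%/6⌋ = $6,330; SL = ⌊$24,784/3⌋ = $8,261 → take SL $8,261. Book value $22,123.

$22,123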